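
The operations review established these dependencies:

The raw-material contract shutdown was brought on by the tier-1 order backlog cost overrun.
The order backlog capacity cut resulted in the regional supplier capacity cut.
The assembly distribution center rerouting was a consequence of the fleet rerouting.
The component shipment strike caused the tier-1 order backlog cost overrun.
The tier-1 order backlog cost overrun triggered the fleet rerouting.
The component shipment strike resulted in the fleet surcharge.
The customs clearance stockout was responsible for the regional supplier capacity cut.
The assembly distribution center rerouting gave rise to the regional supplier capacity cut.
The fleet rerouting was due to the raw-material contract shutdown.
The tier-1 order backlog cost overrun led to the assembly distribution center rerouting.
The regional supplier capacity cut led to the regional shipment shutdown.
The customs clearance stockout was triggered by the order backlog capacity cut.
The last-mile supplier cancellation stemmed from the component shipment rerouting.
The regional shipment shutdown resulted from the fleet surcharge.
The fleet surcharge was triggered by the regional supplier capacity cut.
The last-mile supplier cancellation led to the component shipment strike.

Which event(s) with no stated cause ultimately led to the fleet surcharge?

the component shipment rerouting, the order backlog capacity cut

Tracing upstream from the fleet surcharge: the fleet surcharge ← the component shipment strike ← the last-mile supplier cancellation ← the component shipment rerouting.
A separate upstream branch: the fleet surcharge ← the regional supplier capacity cut ← the order backlog capacity cut.
Each of those chain origins has no stated cause.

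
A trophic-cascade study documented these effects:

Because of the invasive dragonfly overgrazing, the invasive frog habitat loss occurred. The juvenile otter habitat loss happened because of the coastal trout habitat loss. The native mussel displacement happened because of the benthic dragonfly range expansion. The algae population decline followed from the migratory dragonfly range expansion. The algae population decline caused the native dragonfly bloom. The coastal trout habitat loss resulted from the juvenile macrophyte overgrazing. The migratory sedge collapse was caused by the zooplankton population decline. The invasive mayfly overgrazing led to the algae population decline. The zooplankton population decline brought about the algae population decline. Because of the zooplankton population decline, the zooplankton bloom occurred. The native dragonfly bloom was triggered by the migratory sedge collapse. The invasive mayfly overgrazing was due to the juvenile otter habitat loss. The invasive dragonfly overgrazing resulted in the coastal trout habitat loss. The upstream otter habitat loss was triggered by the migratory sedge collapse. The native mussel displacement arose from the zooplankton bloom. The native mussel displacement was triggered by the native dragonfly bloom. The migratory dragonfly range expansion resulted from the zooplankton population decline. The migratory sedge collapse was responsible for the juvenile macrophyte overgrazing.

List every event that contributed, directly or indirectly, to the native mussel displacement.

the algae population decline, the benthic dragonfly range expansion, the coastal trout habitat loss, the invasive dragonfly overgrazing, the invasive mayfly overgrazing, the juvenile macrophyte overgrazing, the juvenile otter habitat loss, the migratory dragonfly range expansion, the migratory sedge collapse, the native dragonfly bloom, the zooplankton bloom, the zooplankton population decline

Immediate causes of the native mussel displacement: the benthic dragonfly range expansion, the native dragonfly bloom, the zooplankton bloom.
Further upstream: the invasive dragonfly overgrazing, the zooplankton population decline, the migratory sedge collapse, the juvenile macrophyte overgrazing, the coastal trout habitat loss, the juvenile otter habitat loss, the invasive mayfly overgrazing, the migratory dragonfly range expansion, the algae population decline.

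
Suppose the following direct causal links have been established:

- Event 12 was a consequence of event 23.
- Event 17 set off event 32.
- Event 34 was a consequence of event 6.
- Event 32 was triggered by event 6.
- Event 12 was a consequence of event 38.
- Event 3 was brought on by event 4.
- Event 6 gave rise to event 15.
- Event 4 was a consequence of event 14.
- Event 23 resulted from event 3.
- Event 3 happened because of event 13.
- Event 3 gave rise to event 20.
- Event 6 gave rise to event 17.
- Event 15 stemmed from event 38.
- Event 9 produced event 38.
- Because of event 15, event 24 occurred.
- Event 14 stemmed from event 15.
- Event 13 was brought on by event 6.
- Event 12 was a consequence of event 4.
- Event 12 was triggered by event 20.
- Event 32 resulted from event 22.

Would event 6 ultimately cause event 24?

Yes

There is a causal chain: event 6 → event 15 → event 24.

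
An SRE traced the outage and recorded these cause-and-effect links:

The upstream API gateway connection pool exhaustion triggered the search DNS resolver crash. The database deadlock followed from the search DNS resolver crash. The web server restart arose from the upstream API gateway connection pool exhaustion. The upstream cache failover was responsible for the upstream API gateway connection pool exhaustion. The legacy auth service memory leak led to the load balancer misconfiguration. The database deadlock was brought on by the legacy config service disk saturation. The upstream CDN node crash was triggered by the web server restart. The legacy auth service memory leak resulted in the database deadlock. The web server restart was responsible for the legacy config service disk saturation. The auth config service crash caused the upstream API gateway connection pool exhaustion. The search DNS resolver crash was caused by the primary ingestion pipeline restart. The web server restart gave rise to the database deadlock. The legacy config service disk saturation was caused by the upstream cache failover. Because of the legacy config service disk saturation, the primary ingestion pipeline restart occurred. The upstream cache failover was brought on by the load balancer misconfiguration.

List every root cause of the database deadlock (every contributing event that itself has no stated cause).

the auth config service crash, the legacy auth service memory leak

Tracing upstream from the database deadlock: the database deadlock ← the legacy auth service memory leak.
A separate upstream branch: the database deadlock ← the web server restart ← the upstream API gateway connection pool exhaustion ← the auth config service crash.
Each of those chain origins has no stated cause.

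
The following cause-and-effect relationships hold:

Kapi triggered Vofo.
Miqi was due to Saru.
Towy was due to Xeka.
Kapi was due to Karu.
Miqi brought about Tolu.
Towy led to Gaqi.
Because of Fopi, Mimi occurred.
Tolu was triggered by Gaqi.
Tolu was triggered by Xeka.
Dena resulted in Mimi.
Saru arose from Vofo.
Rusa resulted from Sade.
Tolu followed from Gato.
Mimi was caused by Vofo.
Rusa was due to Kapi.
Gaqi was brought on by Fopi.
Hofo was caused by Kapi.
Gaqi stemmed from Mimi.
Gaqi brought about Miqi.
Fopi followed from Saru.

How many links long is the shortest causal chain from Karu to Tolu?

Shortest chain: Karu → Kapi → Vofo → Saru → Miqi → Tolu.

5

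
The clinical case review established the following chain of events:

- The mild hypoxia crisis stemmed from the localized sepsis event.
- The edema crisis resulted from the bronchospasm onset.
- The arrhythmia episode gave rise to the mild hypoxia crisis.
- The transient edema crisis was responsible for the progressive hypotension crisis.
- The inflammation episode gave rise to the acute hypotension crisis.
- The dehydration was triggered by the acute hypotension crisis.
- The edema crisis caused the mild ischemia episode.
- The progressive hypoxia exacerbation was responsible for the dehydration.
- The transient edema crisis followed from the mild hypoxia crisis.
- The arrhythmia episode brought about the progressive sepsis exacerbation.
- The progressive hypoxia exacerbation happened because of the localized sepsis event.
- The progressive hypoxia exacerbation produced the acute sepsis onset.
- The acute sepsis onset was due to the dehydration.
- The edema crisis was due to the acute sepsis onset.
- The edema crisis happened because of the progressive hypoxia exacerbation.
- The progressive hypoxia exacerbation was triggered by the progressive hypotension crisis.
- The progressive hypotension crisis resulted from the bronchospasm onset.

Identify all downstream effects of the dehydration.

Direct effects: the acute sepsis onset.
2 steps out: the edema crisis.
3 steps out: the mild ischemia episode.
Not reachable from it: the localized sepsis event, the arrhythmia episode, the progressive sepsis exacerbation, the mild hypoxia crisis, the inflammation episode, the bronchospasm onset, the transient edema crisis, the progressive hypotension crisis, the acute hypotension crisis, the progressive hypoxia exacerbation.

the acute sepsis onset, the edema crisis, the mild ischemia episode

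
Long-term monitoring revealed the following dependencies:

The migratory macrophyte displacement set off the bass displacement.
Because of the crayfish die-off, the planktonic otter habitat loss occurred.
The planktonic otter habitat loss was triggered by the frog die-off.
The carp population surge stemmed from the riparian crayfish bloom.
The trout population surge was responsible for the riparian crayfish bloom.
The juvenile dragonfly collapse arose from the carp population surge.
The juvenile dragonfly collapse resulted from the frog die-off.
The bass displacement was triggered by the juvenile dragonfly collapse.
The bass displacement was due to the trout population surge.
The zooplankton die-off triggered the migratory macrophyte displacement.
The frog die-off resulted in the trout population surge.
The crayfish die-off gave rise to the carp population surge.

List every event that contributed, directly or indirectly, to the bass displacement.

the carp population surge, the crayfish die-off, the frog die-off, the juvenile dragonfly collapse, the migratory macrophyte displacement, the riparian crayfish bloom, the trout population surge, the zooplankton die-off

Immediate causes of the bass displacement: the migratory macrophyte displacement, the trout population surge, the juvenile dragonfly collapse.
Further upstream: the zooplankton die-off, the frog die-off, the crayfish die-off, the riparian crayfish bloom, the carp population surge.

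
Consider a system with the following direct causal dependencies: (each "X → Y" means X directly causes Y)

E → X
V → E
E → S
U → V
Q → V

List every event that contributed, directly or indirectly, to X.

Immediate cause of X: E.
Further upstream: U, V, Q.

E, Q, U, V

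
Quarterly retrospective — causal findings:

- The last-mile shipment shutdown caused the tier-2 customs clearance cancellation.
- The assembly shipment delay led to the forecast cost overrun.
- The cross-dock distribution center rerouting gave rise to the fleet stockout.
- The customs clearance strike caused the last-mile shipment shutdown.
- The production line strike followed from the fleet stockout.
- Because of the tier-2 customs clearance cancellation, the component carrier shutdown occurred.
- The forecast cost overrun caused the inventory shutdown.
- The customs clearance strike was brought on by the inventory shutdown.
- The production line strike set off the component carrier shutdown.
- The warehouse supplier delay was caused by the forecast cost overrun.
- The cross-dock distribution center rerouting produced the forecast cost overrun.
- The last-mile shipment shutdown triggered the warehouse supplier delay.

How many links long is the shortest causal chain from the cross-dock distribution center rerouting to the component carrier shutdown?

3

Shortest chain: the cross-dock distribution center rerouting → the fleet stockout → the production line strike → the component carrier shutdown.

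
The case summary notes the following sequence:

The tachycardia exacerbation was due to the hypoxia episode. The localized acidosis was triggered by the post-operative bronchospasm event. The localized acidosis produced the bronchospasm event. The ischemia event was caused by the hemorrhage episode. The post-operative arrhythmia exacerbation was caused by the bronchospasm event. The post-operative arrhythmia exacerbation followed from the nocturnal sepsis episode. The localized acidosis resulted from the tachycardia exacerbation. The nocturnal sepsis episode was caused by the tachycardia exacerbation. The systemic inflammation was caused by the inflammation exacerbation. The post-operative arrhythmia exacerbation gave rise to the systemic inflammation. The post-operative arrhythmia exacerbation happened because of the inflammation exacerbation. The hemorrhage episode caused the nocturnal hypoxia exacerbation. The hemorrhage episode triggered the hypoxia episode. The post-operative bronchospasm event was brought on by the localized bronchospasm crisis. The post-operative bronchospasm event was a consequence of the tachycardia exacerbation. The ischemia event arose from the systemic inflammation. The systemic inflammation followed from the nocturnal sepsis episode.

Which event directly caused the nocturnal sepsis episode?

the tachycardia exacerbation

Upstream contributors include the hemorrhage episode, the hypoxia episode, but only the tachycardia exacerbation feeds directly into the nocturnal sepsis episode.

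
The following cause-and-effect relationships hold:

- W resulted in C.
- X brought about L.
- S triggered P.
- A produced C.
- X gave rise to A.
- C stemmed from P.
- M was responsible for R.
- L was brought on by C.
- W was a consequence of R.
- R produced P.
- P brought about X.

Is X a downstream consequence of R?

There is a causal chain: R → P → X.

Yes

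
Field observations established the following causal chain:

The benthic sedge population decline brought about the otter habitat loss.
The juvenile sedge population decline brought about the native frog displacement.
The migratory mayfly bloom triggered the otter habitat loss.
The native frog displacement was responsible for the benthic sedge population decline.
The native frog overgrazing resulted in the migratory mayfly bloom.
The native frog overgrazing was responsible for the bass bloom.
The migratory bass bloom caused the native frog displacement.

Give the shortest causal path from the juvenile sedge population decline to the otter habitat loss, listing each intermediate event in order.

the juvenile sedge population decline → the native frog displacement → the benthic sedge population decline → the otter habitat loss

the juvenile sedge population decline → the native frog displacement
the native frog displacement → the benthic sedge population decline
the benthic sedge population decline → the otter habitat loss
Length: 3 steps.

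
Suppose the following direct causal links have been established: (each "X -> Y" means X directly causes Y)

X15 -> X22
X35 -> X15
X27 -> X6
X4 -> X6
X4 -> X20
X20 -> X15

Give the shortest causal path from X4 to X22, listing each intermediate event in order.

X4 → X20
X20 → X15
X15 → X22
Length: 3 steps.

X4 → X20 → X15 → X22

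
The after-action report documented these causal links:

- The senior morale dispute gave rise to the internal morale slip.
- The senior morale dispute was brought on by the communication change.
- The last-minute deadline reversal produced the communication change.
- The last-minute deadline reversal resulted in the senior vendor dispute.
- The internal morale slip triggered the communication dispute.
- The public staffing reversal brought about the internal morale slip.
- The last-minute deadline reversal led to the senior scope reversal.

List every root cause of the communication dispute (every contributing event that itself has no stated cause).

Tracing upstream from the communication dispute: the communication dispute ← the internal morale slip ← the senior morale dispute ← the communication change ← the last-minute deadline reversal.
A separate upstream branch: the communication dispute ← the internal morale slip ← the public staffing reversal.
Each of those chain origins has no stated cause.

the last-minute deadline reversal, the public staffing reversal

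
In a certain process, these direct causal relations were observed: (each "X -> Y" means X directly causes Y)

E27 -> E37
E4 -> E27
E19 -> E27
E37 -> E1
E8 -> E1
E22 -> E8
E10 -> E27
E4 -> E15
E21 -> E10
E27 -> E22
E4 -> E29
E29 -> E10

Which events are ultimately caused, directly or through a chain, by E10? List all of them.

E1, E22, E27, E37, E8

Direct effects: E27.
2 steps out: E22, E37.
3 steps out: E8, E1.
Not reachable from it: E4, E29, E21, E15, E19.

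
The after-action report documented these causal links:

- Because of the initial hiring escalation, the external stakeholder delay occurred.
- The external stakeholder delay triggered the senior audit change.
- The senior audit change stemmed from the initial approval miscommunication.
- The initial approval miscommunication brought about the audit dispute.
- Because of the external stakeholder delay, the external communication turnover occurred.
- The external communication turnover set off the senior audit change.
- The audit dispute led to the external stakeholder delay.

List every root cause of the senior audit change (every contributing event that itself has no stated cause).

the initial approval miscommunication, the initial hiring escalation

Tracing upstream from the senior audit change: the senior audit change ← the initial approval miscommunication.
A separate upstream branch: the senior audit change ← the external stakeholder delay ← the initial hiring escalation.
Each of those chain origins has no stated cause.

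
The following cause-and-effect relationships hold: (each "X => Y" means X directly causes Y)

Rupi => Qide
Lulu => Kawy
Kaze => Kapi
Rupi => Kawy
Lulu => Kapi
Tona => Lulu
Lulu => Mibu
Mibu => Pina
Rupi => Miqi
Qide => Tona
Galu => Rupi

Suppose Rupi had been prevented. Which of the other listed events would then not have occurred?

Kawy, Lulu, Mibu, Miqi, Pina, Qide, Tona

Downstream of Rupi: Qide, Tona, Lulu, Kapi, Kawy, Miqi, Mibu, Pina.
Of those, still caused via another path: Kapi.
The remainder have no surviving cause.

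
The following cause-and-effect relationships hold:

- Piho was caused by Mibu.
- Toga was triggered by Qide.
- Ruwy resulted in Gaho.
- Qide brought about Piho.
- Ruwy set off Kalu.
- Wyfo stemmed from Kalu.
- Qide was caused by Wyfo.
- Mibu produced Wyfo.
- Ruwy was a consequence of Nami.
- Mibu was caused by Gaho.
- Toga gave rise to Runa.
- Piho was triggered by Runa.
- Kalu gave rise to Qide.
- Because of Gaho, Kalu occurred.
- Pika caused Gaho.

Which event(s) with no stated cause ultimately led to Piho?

Tracing upstream from Piho: Piho ← Mibu ← Gaho ← Ruwy ← Nami.
A separate upstream branch: Piho ← Mibu ← Gaho ← Pika.
Each of those chain origins has no stated cause.

Nami, Pika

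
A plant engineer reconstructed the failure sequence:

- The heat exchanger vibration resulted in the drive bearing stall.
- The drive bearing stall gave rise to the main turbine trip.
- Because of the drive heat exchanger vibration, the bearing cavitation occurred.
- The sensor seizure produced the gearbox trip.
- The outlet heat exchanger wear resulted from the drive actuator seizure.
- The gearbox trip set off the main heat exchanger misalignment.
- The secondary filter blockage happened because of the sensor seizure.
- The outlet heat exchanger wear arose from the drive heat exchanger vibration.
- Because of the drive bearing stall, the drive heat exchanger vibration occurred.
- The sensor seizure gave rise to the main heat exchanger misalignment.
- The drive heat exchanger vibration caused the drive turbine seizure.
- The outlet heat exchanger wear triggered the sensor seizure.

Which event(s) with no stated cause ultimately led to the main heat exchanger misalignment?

Tracing upstream from the main heat exchanger misalignment: the main heat exchanger misalignment ← the sensor seizure ← the outlet heat exchanger wear ← the drive heat exchanger vibration ← the drive bearing stall ← the heat exchanger vibration.
A separate upstream branch: the main heat exchanger misalignment ← the sensor seizure ← the outlet heat exchanger wear ← the drive actuator seizure.
Each of those chain origins has no stated cause.

the drive actuator seizure, the heat exchanger vibration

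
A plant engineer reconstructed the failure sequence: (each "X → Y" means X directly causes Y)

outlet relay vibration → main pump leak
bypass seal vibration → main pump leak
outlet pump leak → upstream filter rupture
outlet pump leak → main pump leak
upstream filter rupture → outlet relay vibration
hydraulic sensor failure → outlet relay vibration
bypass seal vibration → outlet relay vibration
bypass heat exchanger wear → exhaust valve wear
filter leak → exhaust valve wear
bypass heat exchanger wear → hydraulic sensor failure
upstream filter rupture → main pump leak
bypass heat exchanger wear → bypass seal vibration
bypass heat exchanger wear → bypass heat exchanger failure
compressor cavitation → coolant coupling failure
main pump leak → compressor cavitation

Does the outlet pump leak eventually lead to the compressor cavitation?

There is a causal chain: the outlet pump leak → the main pump leak → the compressor cavitation.

Yes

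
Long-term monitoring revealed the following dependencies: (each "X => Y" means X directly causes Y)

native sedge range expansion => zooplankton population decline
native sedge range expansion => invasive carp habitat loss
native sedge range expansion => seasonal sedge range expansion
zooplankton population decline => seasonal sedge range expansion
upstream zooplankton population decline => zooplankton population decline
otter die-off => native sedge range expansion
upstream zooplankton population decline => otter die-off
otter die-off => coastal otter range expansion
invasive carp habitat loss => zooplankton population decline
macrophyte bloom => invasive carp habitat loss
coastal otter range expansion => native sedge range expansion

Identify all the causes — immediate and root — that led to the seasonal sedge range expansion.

Immediate causes of the seasonal sedge range expansion: the native sedge range expansion, the zooplankton population decline.
Further upstream: the upstream zooplankton population decline, the otter die-off, the coastal otter range expansion, the invasive carp habitat loss, the macrophyte bloom.

the coastal otter range expansion, the invasive carp habitat loss, the macrophyte bloom, the native sedge range expansion, the otter die-off, the upstream zooplankton population decline, the zooplankton population decline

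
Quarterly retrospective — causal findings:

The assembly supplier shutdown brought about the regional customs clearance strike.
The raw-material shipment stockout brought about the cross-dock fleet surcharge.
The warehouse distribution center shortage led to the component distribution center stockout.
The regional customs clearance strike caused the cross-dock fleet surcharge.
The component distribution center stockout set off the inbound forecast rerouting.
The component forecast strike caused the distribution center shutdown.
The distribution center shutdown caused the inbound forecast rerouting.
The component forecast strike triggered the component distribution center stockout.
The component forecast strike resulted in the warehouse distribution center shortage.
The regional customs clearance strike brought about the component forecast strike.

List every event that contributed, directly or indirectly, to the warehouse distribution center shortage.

Immediate cause of the warehouse distribution center shortage: the component forecast strike.
Further upstream: the assembly supplier shutdown, the regional customs clearance strike.

the assembly supplier shutdown, the component forecast strike, the regional customs clearance strike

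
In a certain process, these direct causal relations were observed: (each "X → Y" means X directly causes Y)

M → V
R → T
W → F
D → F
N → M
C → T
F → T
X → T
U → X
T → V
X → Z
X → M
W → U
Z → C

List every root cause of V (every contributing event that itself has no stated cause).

D, N, R, W

Tracing upstream from V: V ← T ← F ← D.
A separate upstream branch: V ← T ← F ← W.
A separate upstream branch: V ← M ← N.
A separate upstream branch: V ← T ← R.
Each of those chain origins has no stated cause.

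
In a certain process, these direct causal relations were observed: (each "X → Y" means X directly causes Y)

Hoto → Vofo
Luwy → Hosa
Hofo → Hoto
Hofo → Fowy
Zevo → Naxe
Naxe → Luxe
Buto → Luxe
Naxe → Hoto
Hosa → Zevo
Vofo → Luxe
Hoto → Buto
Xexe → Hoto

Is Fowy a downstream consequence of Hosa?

Hosa leads to Zevo, Naxe, Hoto, Vofo, Buto, Luxe; Fowy is not among them.

No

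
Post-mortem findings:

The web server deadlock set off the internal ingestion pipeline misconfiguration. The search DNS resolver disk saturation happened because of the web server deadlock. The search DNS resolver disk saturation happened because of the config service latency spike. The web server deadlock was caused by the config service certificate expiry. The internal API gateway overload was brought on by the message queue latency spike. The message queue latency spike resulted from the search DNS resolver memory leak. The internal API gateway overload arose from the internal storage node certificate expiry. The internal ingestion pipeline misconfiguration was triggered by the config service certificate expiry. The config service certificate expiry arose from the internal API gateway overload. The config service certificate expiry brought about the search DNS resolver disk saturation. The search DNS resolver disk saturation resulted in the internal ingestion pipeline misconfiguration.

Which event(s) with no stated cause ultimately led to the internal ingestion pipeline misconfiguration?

the config service latency spike, the internal storage node certificate expiry, the search DNS resolver memory leak

Tracing upstream from the internal ingestion pipeline misconfiguration: the internal ingestion pipeline misconfiguration ← the config service certificate expiry ← the internal API gateway overload ← the internal storage node certificate expiry.
A separate upstream branch: the internal ingestion pipeline misconfiguration ← the search DNS resolver disk saturation ← the config service latency spike.
A separate upstream branch: the internal ingestion pipeline misconfiguration ← the config service certificate expiry ← the internal API gateway overload ← the message queue latency spike ← the search DNS resolver memory leak.
Each of those chain origins has no stated cause.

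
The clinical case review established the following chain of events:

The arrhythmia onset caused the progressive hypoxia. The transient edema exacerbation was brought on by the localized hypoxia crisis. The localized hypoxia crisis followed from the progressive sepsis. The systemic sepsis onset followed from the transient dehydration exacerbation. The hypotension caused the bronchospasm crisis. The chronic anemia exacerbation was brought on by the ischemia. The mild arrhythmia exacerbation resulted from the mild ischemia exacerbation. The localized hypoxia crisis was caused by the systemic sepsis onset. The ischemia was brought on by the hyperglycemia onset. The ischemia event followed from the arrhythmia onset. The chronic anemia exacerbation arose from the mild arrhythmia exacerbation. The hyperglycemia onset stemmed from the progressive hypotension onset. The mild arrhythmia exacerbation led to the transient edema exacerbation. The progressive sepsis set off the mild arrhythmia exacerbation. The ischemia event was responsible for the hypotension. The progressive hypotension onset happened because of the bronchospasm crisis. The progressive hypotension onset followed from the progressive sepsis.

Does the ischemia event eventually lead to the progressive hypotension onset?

There is a causal chain: the ischemia event → the hypotension → the bronchospasm crisis → the progressive hypotension onset.

Yes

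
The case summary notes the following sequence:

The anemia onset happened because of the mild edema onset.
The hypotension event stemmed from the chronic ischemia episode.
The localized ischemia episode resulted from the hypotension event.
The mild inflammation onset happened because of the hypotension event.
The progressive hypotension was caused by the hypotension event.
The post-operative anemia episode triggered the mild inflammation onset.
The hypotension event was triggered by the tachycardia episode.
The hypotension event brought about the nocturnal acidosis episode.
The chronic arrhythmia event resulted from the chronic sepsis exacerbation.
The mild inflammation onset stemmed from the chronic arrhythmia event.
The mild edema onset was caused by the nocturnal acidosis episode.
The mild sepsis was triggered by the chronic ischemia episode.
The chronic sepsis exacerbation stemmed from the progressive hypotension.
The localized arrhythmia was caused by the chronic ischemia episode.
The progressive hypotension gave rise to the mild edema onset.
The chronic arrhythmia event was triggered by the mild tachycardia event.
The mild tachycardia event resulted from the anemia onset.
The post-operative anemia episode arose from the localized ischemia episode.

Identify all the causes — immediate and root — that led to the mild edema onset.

Immediate causes of the mild edema onset: the nocturnal acidosis episode, the progressive hypotension.
Further upstream: the chronic ischemia episode, the tachycardia episode, the hypotension event.

the chronic ischemia episode, the hypotension event, the nocturnal acidosis episode, the progressive hypotension, the tachycardia episode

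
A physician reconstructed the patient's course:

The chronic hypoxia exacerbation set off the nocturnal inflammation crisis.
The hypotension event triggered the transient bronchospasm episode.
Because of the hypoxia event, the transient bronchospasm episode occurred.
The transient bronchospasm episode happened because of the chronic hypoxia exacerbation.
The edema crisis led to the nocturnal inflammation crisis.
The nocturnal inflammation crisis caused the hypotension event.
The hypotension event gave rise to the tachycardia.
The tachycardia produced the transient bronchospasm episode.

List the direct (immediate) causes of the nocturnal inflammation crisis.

the chronic hypoxia exacerbation, the edema crisis → the nocturnal inflammation crisis with nothing further upstream stated.

the chronic hypoxia exacerbation, the edema crisis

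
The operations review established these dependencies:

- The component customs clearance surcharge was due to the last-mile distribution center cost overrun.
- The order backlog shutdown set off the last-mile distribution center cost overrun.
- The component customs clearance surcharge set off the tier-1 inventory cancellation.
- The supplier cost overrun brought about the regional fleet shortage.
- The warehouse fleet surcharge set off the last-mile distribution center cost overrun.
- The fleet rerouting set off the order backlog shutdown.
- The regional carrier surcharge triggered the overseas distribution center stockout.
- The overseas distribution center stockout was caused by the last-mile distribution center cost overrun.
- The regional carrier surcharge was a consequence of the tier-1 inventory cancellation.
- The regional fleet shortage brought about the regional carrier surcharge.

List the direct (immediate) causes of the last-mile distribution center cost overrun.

the order backlog shutdown, the warehouse fleet surcharge

Upstream contributors include the fleet rerouting, but only the order backlog shutdown, the warehouse fleet surcharge feed directly into the last-mile distribution center cost overrun.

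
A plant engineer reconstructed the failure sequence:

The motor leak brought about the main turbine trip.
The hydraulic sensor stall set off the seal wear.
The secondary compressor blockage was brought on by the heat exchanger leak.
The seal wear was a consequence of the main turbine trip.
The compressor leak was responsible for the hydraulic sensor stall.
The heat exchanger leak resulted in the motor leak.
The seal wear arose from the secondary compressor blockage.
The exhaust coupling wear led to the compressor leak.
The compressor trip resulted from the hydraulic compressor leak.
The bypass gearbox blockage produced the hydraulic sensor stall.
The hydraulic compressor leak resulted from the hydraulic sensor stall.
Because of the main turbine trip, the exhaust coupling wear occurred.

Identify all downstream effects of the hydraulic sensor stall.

Direct effects: the seal wear, the hydraulic compressor leak.
2 steps out: the compressor trip.
Not reachable from it: the heat exchanger leak, the secondary compressor blockage, the motor leak, the main turbine trip, the exhaust coupling wear, the compressor leak, the bypass gearbox blockage.

the compressor trip, the hydraulic compressor leak, the seal wear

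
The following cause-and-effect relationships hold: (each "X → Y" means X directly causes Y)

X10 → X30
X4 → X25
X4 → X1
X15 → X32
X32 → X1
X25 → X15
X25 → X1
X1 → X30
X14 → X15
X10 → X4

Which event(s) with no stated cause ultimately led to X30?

X10, X14

Tracing upstream from X30: X30 ← X10.
A separate upstream branch: X30 ← X1 ← X32 ← X15 ← X14.
Each of those chain origins has no stated cause.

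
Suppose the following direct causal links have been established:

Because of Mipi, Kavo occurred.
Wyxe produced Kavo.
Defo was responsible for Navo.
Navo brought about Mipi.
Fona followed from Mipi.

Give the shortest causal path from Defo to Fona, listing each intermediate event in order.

Defo → Navo → Mipi → Fona

Defo → Navo
Navo → Mipi
Mipi → Fona
Length: 3 steps.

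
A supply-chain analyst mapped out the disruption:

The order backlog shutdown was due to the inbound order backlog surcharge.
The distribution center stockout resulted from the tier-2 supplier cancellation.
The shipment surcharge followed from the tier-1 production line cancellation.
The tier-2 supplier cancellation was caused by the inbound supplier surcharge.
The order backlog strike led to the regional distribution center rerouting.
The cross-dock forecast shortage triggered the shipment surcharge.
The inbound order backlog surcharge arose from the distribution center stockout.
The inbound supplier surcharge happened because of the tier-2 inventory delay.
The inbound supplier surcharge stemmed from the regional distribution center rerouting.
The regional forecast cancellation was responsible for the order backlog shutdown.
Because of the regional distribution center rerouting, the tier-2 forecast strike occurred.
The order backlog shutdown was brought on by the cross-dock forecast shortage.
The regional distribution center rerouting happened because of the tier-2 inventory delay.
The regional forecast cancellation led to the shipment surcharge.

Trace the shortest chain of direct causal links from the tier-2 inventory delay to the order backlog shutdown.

the tier-2 inventory delay → the inbound supplier surcharge
the inbound supplier surcharge → the tier-2 supplier cancellation
the tier-2 supplier cancellation → the distribution center stockout
the distribution center stockout → the inbound order backlog surcharge
the inbound order backlog surcharge → the order backlog shutdown
Length: 5 steps.

the tier-2 inventory delay → the inbound supplier surcharge → the tier-2 supplier cancellation → the distribution center stockout → the inbound order backlog surcharge → the order backlog shutdown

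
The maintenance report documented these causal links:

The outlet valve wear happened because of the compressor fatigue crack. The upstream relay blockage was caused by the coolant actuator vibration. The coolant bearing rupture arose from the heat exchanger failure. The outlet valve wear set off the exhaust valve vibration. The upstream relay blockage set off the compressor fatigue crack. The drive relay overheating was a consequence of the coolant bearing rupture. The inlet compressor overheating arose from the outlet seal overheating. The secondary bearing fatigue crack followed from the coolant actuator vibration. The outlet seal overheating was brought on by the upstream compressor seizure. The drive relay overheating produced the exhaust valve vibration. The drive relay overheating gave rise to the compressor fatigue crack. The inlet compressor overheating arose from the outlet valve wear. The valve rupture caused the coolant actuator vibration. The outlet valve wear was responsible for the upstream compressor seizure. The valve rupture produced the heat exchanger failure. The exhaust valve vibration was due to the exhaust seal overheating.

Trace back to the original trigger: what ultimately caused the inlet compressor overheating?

the valve rupture

Tracing upstream from the inlet compressor overheating: the inlet compressor overheating ← the outlet valve wear ← the compressor fatigue crack ← the upstream relay blockage ← the coolant actuator vibration ← the valve rupture.
The valve rupture has no stated cause, so it is the root.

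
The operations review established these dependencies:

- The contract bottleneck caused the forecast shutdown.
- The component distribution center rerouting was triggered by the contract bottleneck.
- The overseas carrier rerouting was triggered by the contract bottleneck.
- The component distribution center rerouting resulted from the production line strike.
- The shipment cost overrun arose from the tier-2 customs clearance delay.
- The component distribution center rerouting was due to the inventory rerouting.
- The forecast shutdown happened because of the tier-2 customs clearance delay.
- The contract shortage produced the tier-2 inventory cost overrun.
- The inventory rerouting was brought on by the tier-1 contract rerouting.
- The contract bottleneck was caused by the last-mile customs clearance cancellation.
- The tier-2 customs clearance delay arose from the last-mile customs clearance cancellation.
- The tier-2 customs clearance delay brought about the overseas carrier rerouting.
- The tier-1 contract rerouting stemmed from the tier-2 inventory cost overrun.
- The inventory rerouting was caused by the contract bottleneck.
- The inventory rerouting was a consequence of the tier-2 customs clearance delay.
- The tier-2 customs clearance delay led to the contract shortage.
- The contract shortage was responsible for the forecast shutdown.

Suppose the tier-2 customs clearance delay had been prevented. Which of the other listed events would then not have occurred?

the contract shortage, the shipment cost overrun, the tier-1 contract rerouting, the tier-2 inventory cost overrun

Downstream of the tier-2 customs clearance delay: the shipment cost overrun, the contract shortage, the tier-2 inventory cost overrun, the tier-1 contract rerouting, the overseas carrier rerouting, the forecast shutdown, the inventory rerouting, the component distribution center rerouting.
Of those, still caused via another path: the overseas carrier rerouting, the forecast shutdown, the inventory rerouting, the component distribution center rerouting.
The remainder have no surviving cause.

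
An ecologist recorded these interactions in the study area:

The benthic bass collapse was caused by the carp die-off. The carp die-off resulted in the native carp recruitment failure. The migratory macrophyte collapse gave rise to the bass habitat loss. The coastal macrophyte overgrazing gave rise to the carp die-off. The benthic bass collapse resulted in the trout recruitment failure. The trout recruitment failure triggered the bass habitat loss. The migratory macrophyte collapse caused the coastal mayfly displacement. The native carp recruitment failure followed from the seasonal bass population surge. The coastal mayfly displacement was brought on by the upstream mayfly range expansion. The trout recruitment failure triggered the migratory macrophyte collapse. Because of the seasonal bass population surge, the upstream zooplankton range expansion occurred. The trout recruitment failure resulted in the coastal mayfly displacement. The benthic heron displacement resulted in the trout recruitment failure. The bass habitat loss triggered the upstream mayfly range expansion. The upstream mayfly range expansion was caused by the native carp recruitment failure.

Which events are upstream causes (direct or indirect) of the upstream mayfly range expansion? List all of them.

the bass habitat loss, the benthic bass collapse, the benthic heron displacement, the carp die-off, the coastal macrophyte overgrazing, the migratory macrophyte collapse, the native carp recruitment failure, the seasonal bass population surge, the trout recruitment failure

Immediate causes of the upstream mayfly range expansion: the native carp recruitment failure, the bass habitat loss.
Further upstream: the coastal macrophyte overgrazing, the seasonal bass population surge, the carp die-off, the benthic bass collapse, the benthic heron displacement, the trout recruitment failure, the migratory macrophyte collapse.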